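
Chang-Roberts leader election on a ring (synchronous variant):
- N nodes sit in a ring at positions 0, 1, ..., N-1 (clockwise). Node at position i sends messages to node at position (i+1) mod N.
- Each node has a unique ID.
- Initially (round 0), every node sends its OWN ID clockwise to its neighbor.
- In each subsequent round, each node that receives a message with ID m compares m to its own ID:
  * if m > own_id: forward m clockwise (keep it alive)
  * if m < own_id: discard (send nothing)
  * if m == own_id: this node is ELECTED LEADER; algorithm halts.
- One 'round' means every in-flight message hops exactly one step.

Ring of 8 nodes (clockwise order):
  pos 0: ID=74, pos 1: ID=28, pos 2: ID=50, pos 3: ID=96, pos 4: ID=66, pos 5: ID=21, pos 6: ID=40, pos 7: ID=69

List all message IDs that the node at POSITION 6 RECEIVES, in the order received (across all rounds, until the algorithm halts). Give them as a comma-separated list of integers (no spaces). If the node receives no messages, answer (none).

Answer: 21,66,96

Derivation:
Round 1: pos1(id28) recv 74: fwd; pos2(id50) recv 28: drop; pos3(id96) recv 50: drop; pos4(id66) recv 96: fwd; pos5(id21) recv 66: fwd; pos6(id40) recv 21: drop; pos7(id69) recv 40: drop; pos0(id74) recv 69: drop
Round 2: pos2(id50) recv 74: fwd; pos5(id21) recv 96: fwd; pos6(id40) recv 66: fwd
Round 3: pos3(id96) recv 74: drop; pos6(id40) recv 96: fwd; pos7(id69) recv 66: drop
Round 4: pos7(id69) recv 96: fwd
Round 5: pos0(id74) recv 96: fwd
Round 6: pos1(id28) recv 96: fwd
Round 7: pos2(id50) recv 96: fwd
Round 8: pos3(id96) recv 96: ELECTED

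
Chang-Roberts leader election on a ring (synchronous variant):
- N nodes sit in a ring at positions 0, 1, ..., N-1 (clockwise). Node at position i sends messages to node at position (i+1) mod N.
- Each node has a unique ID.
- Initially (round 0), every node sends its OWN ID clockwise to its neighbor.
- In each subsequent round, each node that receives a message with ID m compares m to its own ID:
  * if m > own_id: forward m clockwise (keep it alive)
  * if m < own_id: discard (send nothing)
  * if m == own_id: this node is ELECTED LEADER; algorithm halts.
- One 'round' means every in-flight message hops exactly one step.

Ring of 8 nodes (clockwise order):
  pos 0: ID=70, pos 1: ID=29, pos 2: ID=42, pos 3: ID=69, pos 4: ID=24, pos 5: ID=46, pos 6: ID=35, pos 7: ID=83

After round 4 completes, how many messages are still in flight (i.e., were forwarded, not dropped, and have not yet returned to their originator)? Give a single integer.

Answer: 2

Derivation:
Round 1: pos1(id29) recv 70: fwd; pos2(id42) recv 29: drop; pos3(id69) recv 42: drop; pos4(id24) recv 69: fwd; pos5(id46) recv 24: drop; pos6(id35) recv 46: fwd; pos7(id83) recv 35: drop; pos0(id70) recv 83: fwd
Round 2: pos2(id42) recv 70: fwd; pos5(id46) recv 69: fwd; pos7(id83) recv 46: drop; pos1(id29) recv 83: fwd
Round 3: pos3(id69) recv 70: fwd; pos6(id35) recv 69: fwd; pos2(id42) recv 83: fwd
Round 4: pos4(id24) recv 70: fwd; pos7(id83) recv 69: drop; pos3(id69) recv 83: fwd
After round 4: 2 messages still in flight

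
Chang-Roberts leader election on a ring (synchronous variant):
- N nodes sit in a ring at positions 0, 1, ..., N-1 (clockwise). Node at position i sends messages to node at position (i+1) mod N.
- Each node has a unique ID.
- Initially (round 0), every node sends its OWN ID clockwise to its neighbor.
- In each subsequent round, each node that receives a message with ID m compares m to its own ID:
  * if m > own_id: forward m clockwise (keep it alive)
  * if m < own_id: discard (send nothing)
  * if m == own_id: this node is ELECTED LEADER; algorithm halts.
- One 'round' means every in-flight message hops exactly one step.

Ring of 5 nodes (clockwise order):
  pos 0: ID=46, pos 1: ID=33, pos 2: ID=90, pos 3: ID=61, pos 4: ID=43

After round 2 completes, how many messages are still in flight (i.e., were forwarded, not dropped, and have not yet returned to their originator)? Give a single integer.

Round 1: pos1(id33) recv 46: fwd; pos2(id90) recv 33: drop; pos3(id61) recv 90: fwd; pos4(id43) recv 61: fwd; pos0(id46) recv 43: drop
Round 2: pos2(id90) recv 46: drop; pos4(id43) recv 90: fwd; pos0(id46) recv 61: fwd
After round 2: 2 messages still in flight

Answer: 2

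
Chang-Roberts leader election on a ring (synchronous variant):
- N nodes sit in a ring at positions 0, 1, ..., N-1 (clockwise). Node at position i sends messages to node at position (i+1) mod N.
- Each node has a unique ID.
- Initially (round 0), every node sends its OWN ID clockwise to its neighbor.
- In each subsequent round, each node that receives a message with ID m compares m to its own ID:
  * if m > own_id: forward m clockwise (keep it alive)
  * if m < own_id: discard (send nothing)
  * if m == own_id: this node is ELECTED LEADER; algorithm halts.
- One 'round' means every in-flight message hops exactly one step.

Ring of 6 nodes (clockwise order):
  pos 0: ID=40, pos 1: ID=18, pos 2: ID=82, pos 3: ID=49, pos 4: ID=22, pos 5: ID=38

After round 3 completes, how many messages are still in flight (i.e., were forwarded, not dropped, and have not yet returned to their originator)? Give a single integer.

Answer: 2

Derivation:
Round 1: pos1(id18) recv 40: fwd; pos2(id82) recv 18: drop; pos3(id49) recv 82: fwd; pos4(id22) recv 49: fwd; pos5(id38) recv 22: drop; pos0(id40) recv 38: drop
Round 2: pos2(id82) recv 40: drop; pos4(id22) recv 82: fwd; pos5(id38) recv 49: fwd
Round 3: pos5(id38) recv 82: fwd; pos0(id40) recv 49: fwd
After round 3: 2 messages still in flight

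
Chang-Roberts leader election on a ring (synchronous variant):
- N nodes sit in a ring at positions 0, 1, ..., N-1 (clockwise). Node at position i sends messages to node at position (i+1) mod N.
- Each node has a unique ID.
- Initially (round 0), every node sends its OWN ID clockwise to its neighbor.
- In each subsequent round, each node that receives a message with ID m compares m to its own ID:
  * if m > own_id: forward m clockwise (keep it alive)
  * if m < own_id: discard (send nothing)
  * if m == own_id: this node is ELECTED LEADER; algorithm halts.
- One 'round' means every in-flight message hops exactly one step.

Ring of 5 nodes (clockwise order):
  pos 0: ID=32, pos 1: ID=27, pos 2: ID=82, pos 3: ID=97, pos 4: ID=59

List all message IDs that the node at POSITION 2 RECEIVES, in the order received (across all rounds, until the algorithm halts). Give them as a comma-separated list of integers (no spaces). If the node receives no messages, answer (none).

Answer: 27,32,59,97

Derivation:
Round 1: pos1(id27) recv 32: fwd; pos2(id82) recv 27: drop; pos3(id97) recv 82: drop; pos4(id59) recv 97: fwd; pos0(id32) recv 59: fwd
Round 2: pos2(id82) recv 32: drop; pos0(id32) recv 97: fwd; pos1(id27) recv 59: fwd
Round 3: pos1(id27) recv 97: fwd; pos2(id82) recv 59: drop
Round 4: pos2(id82) recv 97: fwd
Round 5: pos3(id97) recv 97: ELECTED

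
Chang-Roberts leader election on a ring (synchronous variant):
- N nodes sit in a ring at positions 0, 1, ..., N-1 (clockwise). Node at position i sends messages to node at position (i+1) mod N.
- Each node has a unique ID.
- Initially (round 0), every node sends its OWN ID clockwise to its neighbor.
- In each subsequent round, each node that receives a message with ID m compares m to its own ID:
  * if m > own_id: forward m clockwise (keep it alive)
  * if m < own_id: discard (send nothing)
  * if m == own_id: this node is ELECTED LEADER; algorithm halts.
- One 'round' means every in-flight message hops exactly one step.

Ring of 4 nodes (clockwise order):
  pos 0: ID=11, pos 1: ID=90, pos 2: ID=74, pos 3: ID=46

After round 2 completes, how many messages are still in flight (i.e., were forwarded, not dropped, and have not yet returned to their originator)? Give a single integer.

Round 1: pos1(id90) recv 11: drop; pos2(id74) recv 90: fwd; pos3(id46) recv 74: fwd; pos0(id11) recv 46: fwd
Round 2: pos3(id46) recv 90: fwd; pos0(id11) recv 74: fwd; pos1(id90) recv 46: drop
After round 2: 2 messages still in flight

Answer: 2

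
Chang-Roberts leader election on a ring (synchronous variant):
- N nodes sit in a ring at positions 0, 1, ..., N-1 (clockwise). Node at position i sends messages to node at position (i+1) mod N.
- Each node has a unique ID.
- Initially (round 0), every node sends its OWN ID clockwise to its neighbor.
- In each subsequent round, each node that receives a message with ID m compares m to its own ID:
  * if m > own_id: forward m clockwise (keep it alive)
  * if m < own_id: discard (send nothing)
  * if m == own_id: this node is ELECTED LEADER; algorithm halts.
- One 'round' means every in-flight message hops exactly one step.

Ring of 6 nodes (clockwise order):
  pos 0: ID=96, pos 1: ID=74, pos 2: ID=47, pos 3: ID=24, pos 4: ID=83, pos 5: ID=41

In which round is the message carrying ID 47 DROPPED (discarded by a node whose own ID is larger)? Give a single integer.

Answer: 2

Derivation:
Round 1: pos1(id74) recv 96: fwd; pos2(id47) recv 74: fwd; pos3(id24) recv 47: fwd; pos4(id83) recv 24: drop; pos5(id41) recv 83: fwd; pos0(id96) recv 41: drop
Round 2: pos2(id47) recv 96: fwd; pos3(id24) recv 74: fwd; pos4(id83) recv 47: drop; pos0(id96) recv 83: drop
Round 3: pos3(id24) recv 96: fwd; pos4(id83) recv 74: drop
Round 4: pos4(id83) recv 96: fwd
Round 5: pos5(id41) recv 96: fwd
Round 6: pos0(id96) recv 96: ELECTED
Message ID 47 originates at pos 2; dropped at pos 4 in round 2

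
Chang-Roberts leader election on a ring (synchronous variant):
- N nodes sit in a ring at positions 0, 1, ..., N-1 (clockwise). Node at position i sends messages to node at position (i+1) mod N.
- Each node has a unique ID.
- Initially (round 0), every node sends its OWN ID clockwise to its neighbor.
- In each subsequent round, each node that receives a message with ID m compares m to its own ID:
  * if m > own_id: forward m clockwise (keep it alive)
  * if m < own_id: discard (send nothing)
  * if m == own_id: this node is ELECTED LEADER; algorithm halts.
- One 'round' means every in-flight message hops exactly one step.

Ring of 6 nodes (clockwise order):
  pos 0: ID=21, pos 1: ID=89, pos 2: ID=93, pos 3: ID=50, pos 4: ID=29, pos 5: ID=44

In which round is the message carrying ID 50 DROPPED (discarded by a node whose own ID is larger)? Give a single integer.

Round 1: pos1(id89) recv 21: drop; pos2(id93) recv 89: drop; pos3(id50) recv 93: fwd; pos4(id29) recv 50: fwd; pos5(id44) recv 29: drop; pos0(id21) recv 44: fwd
Round 2: pos4(id29) recv 93: fwd; pos5(id44) recv 50: fwd; pos1(id89) recv 44: drop
Round 3: pos5(id44) recv 93: fwd; pos0(id21) recv 50: fwd
Round 4: pos0(id21) recv 93: fwd; pos1(id89) recv 50: drop
Round 5: pos1(id89) recv 93: fwd
Round 6: pos2(id93) recv 93: ELECTED
Message ID 50 originates at pos 3; dropped at pos 1 in round 4

Answer: 4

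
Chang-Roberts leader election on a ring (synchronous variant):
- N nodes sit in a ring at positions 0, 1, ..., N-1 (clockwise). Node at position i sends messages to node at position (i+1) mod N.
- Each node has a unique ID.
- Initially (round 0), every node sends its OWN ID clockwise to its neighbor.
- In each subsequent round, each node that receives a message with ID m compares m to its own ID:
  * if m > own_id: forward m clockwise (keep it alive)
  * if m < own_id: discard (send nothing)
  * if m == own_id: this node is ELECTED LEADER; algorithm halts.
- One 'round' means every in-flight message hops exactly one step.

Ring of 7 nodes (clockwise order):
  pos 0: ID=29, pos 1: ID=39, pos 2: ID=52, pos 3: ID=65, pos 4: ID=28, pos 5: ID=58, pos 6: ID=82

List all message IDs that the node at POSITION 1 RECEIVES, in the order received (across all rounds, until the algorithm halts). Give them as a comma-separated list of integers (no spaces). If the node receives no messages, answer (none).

Round 1: pos1(id39) recv 29: drop; pos2(id52) recv 39: drop; pos3(id65) recv 52: drop; pos4(id28) recv 65: fwd; pos5(id58) recv 28: drop; pos6(id82) recv 58: drop; pos0(id29) recv 82: fwd
Round 2: pos5(id58) recv 65: fwd; pos1(id39) recv 82: fwd
Round 3: pos6(id82) recv 65: drop; pos2(id52) recv 82: fwd
Round 4: pos3(id65) recv 82: fwd
Round 5: pos4(id28) recv 82: fwd
Round 6: pos5(id58) recv 82: fwd
Round 7: pos6(id82) recv 82: ELECTED

Answer: 29,82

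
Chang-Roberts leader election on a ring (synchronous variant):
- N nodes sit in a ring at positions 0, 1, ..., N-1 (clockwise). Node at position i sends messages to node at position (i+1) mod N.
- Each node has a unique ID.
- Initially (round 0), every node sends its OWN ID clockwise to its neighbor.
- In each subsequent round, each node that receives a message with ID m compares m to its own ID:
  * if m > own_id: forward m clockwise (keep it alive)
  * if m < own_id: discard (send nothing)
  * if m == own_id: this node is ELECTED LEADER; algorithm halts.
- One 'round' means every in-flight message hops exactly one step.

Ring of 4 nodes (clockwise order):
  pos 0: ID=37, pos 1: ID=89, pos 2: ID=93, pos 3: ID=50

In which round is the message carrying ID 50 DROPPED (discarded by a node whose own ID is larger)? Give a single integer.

Answer: 2

Derivation:
Round 1: pos1(id89) recv 37: drop; pos2(id93) recv 89: drop; pos3(id50) recv 93: fwd; pos0(id37) recv 50: fwd
Round 2: pos0(id37) recv 93: fwd; pos1(id89) recv 50: drop
Round 3: pos1(id89) recv 93: fwd
Round 4: pos2(id93) recv 93: ELECTED
Message ID 50 originates at pos 3; dropped at pos 1 in round 2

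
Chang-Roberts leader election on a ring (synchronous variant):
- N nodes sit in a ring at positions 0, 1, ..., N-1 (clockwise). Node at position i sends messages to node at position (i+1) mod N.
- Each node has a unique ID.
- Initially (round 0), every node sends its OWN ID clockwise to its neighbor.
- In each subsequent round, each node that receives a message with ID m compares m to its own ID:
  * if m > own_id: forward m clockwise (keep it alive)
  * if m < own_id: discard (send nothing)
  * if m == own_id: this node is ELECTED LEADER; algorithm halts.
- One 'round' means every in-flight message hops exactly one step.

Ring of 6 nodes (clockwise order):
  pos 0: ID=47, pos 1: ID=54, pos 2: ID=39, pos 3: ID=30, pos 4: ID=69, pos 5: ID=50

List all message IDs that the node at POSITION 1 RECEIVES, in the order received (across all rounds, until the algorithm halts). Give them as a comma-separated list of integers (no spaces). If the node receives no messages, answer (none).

Round 1: pos1(id54) recv 47: drop; pos2(id39) recv 54: fwd; pos3(id30) recv 39: fwd; pos4(id69) recv 30: drop; pos5(id50) recv 69: fwd; pos0(id47) recv 50: fwd
Round 2: pos3(id30) recv 54: fwd; pos4(id69) recv 39: drop; pos0(id47) recv 69: fwd; pos1(id54) recv 50: drop
Round 3: pos4(id69) recv 54: drop; pos1(id54) recv 69: fwd
Round 4: pos2(id39) recv 69: fwd
Round 5: pos3(id30) recv 69: fwd
Round 6: pos4(id69) recv 69: ELECTED

Answer: 47,50,69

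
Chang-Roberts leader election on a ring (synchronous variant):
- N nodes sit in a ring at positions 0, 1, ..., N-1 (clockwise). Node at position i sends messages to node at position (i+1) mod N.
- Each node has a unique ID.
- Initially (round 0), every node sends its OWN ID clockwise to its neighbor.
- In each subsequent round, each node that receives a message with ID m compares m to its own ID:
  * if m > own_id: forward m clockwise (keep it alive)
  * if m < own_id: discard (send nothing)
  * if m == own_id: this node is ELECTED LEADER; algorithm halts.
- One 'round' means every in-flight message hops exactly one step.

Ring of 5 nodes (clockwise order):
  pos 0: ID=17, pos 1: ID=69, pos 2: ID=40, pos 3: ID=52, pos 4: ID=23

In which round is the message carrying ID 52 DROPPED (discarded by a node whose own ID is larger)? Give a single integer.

Round 1: pos1(id69) recv 17: drop; pos2(id40) recv 69: fwd; pos3(id52) recv 40: drop; pos4(id23) recv 52: fwd; pos0(id17) recv 23: fwd
Round 2: pos3(id52) recv 69: fwd; pos0(id17) recv 52: fwd; pos1(id69) recv 23: drop
Round 3: pos4(id23) recv 69: fwd; pos1(id69) recv 52: drop
Round 4: pos0(id17) recv 69: fwd
Round 5: pos1(id69) recv 69: ELECTED
Message ID 52 originates at pos 3; dropped at pos 1 in round 3

Answer: 3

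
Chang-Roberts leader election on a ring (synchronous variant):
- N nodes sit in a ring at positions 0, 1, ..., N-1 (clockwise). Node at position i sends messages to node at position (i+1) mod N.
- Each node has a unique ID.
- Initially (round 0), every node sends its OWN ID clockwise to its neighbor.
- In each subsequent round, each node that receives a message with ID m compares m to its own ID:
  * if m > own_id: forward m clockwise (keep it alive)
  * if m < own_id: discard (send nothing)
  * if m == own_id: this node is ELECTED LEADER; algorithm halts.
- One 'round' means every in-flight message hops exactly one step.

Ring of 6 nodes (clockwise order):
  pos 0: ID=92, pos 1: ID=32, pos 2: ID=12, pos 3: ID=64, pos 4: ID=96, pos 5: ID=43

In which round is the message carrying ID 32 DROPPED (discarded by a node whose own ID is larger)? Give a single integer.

Answer: 2

Derivation:
Round 1: pos1(id32) recv 92: fwd; pos2(id12) recv 32: fwd; pos3(id64) recv 12: drop; pos4(id96) recv 64: drop; pos5(id43) recv 96: fwd; pos0(id92) recv 43: drop
Round 2: pos2(id12) recv 92: fwd; pos3(id64) recv 32: drop; pos0(id92) recv 96: fwd
Round 3: pos3(id64) recv 92: fwd; pos1(id32) recv 96: fwd
Round 4: pos4(id96) recv 92: drop; pos2(id12) recv 96: fwd
Round 5: pos3(id64) recv 96: fwd
Round 6: pos4(id96) recv 96: ELECTED
Message ID 32 originates at pos 1; dropped at pos 3 in round 2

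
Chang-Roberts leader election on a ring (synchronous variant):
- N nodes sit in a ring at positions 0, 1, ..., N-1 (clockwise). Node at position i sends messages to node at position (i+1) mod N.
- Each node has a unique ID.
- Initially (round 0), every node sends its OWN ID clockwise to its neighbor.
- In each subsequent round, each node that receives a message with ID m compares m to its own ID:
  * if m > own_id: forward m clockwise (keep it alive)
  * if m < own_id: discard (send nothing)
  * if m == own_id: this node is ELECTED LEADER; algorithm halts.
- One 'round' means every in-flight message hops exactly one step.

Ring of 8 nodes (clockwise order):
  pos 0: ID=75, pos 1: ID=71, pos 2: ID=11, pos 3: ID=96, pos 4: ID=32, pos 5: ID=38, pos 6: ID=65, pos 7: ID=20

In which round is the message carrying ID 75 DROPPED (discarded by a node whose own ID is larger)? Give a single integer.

Answer: 3

Derivation:
Round 1: pos1(id71) recv 75: fwd; pos2(id11) recv 71: fwd; pos3(id96) recv 11: drop; pos4(id32) recv 96: fwd; pos5(id38) recv 32: drop; pos6(id65) recv 38: drop; pos7(id20) recv 65: fwd; pos0(id75) recv 20: drop
Round 2: pos2(id11) recv 75: fwd; pos3(id96) recv 71: drop; pos5(id38) recv 96: fwd; pos0(id75) recv 65: drop
Round 3: pos3(id96) recv 75: drop; pos6(id65) recv 96: fwd
Round 4: pos7(id20) recv 96: fwd
Round 5: pos0(id75) recv 96: fwd
Round 6: pos1(id71) recv 96: fwd
Round 7: pos2(id11) recv 96: fwd
Round 8: pos3(id96) recv 96: ELECTED
Message ID 75 originates at pos 0; dropped at pos 3 in round 3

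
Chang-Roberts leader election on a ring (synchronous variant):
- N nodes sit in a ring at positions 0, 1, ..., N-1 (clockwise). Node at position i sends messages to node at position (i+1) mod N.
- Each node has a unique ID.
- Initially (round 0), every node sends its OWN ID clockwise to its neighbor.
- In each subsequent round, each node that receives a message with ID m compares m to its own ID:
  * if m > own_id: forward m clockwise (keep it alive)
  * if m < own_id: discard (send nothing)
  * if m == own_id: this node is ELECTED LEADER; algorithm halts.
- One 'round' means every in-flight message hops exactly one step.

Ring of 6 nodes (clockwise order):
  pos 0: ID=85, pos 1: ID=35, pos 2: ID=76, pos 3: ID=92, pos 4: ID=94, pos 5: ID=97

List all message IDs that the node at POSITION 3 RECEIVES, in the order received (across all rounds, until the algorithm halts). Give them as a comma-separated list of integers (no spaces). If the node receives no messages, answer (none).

Answer: 76,85,97

Derivation:
Round 1: pos1(id35) recv 85: fwd; pos2(id76) recv 35: drop; pos3(id92) recv 76: drop; pos4(id94) recv 92: drop; pos5(id97) recv 94: drop; pos0(id85) recv 97: fwd
Round 2: pos2(id76) recv 85: fwd; pos1(id35) recv 97: fwd
Round 3: pos3(id92) recv 85: drop; pos2(id76) recv 97: fwd
Round 4: pos3(id92) recv 97: fwd
Round 5: pos4(id94) recv 97: fwd
Round 6: pos5(id97) recv 97: ELECTED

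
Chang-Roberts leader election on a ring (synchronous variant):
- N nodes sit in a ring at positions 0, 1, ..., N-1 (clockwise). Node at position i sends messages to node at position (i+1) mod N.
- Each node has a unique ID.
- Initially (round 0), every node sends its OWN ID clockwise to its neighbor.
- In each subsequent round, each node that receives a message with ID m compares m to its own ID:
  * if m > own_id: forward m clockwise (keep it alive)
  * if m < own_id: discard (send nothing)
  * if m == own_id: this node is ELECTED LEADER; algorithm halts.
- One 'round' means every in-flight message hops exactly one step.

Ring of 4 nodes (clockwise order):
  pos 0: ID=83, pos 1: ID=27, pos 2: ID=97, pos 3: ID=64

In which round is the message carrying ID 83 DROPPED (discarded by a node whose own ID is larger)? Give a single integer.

Answer: 2

Derivation:
Round 1: pos1(id27) recv 83: fwd; pos2(id97) recv 27: drop; pos3(id64) recv 97: fwd; pos0(id83) recv 64: drop
Round 2: pos2(id97) recv 83: drop; pos0(id83) recv 97: fwd
Round 3: pos1(id27) recv 97: fwd
Round 4: pos2(id97) recv 97: ELECTED
Message ID 83 originates at pos 0; dropped at pos 2 in round 2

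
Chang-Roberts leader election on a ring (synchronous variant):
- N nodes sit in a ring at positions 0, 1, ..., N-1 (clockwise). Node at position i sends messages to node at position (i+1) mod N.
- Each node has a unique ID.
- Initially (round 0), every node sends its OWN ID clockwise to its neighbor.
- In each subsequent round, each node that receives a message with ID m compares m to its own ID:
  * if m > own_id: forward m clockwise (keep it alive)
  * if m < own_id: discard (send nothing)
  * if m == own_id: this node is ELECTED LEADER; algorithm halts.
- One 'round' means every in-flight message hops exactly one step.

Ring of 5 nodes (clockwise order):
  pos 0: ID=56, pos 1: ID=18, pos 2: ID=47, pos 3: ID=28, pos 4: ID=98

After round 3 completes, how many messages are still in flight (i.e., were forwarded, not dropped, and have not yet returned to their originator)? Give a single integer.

Round 1: pos1(id18) recv 56: fwd; pos2(id47) recv 18: drop; pos3(id28) recv 47: fwd; pos4(id98) recv 28: drop; pos0(id56) recv 98: fwd
Round 2: pos2(id47) recv 56: fwd; pos4(id98) recv 47: drop; pos1(id18) recv 98: fwd
Round 3: pos3(id28) recv 56: fwd; pos2(id47) recv 98: fwd
After round 3: 2 messages still in flight

Answer: 2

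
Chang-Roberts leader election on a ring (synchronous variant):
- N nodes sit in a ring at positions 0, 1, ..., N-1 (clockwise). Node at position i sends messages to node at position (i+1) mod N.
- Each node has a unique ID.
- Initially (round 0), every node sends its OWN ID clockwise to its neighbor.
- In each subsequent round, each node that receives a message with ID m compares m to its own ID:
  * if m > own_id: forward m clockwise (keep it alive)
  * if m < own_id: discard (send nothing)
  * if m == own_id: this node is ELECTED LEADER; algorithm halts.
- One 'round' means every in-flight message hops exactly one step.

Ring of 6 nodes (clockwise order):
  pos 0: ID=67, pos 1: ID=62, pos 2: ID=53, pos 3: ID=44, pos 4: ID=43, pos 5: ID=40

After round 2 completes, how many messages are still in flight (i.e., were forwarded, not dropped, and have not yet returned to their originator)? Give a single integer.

Answer: 4

Derivation:
Round 1: pos1(id62) recv 67: fwd; pos2(id53) recv 62: fwd; pos3(id44) recv 53: fwd; pos4(id43) recv 44: fwd; pos5(id40) recv 43: fwd; pos0(id67) recv 40: drop
Round 2: pos2(id53) recv 67: fwd; pos3(id44) recv 62: fwd; pos4(id43) recv 53: fwd; pos5(id40) recv 44: fwd; pos0(id67) recv 43: drop
After round 2: 4 messages still in flight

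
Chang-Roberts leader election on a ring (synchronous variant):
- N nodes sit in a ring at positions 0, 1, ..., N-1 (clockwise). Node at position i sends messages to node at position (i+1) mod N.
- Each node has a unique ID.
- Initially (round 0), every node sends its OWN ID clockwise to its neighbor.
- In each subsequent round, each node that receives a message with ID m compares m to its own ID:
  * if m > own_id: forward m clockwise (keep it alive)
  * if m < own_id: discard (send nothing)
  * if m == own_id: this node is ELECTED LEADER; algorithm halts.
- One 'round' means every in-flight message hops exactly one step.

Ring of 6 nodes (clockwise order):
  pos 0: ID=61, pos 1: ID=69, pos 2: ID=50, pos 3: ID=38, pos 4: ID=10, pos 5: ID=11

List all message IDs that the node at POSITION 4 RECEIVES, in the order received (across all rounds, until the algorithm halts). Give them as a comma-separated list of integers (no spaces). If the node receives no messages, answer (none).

Round 1: pos1(id69) recv 61: drop; pos2(id50) recv 69: fwd; pos3(id38) recv 50: fwd; pos4(id10) recv 38: fwd; pos5(id11) recv 10: drop; pos0(id61) recv 11: drop
Round 2: pos3(id38) recv 69: fwd; pos4(id10) recv 50: fwd; pos5(id11) recv 38: fwd
Round 3: pos4(id10) recv 69: fwd; pos5(id11) recv 50: fwd; pos0(id61) recv 38: drop
Round 4: pos5(id11) recv 69: fwd; pos0(id61) recv 50: drop
Round 5: pos0(id61) recv 69: fwd
Round 6: pos1(id69) recv 69: ELECTED

Answer: 38,50,69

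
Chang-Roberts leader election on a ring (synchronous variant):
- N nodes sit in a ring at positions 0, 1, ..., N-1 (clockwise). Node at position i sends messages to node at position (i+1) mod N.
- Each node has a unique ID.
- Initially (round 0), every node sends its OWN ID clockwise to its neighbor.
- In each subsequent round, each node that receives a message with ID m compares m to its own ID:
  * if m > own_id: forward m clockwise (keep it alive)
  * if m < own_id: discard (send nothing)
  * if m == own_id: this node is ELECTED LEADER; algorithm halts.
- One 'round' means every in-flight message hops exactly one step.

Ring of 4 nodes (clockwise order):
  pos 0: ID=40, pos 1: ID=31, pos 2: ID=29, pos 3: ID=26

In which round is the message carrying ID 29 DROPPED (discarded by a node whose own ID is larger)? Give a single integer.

Answer: 2

Derivation:
Round 1: pos1(id31) recv 40: fwd; pos2(id29) recv 31: fwd; pos3(id26) recv 29: fwd; pos0(id40) recv 26: drop
Round 2: pos2(id29) recv 40: fwd; pos3(id26) recv 31: fwd; pos0(id40) recv 29: drop
Round 3: pos3(id26) recv 40: fwd; pos0(id40) recv 31: drop
Round 4: pos0(id40) recv 40: ELECTED
Message ID 29 originates at pos 2; dropped at pos 0 in round 2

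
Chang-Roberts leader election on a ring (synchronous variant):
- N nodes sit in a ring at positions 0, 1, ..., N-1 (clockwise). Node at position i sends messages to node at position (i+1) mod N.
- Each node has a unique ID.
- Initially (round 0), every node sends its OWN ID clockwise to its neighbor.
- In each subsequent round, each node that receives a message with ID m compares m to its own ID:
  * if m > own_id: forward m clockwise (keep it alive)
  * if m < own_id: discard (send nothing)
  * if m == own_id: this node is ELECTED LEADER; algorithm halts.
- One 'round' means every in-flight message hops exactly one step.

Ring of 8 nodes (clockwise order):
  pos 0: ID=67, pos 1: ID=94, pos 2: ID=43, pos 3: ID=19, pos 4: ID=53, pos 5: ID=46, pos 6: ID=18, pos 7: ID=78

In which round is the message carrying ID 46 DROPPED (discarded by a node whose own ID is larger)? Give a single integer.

Answer: 2

Derivation:
Round 1: pos1(id94) recv 67: drop; pos2(id43) recv 94: fwd; pos3(id19) recv 43: fwd; pos4(id53) recv 19: drop; pos5(id46) recv 53: fwd; pos6(id18) recv 46: fwd; pos7(id78) recv 18: drop; pos0(id67) recv 78: fwd
Round 2: pos3(id19) recv 94: fwd; pos4(id53) recv 43: drop; pos6(id18) recv 53: fwd; pos7(id78) recv 46: drop; pos1(id94) recv 78: drop
Round 3: pos4(id53) recv 94: fwd; pos7(id78) recv 53: drop
Round 4: pos5(id46) recv 94: fwd
Round 5: pos6(id18) recv 94: fwd
Round 6: pos7(id78) recv 94: fwd
Round 7: pos0(id67) recv 94: fwd
Round 8: pos1(id94) recv 94: ELECTED
Message ID 46 originates at pos 5; dropped at pos 7 in round 2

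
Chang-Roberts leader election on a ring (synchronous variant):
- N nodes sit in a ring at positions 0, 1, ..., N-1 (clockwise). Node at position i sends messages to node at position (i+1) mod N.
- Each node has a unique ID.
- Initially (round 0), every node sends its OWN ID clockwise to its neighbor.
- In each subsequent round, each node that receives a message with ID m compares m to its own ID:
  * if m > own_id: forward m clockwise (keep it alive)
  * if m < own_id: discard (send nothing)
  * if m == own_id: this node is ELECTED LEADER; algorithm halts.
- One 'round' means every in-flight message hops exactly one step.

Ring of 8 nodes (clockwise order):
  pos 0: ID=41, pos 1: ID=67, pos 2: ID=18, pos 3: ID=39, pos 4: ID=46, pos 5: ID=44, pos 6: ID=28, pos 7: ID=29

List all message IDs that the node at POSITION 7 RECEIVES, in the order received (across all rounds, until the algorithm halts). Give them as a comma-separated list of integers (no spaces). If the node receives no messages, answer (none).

Round 1: pos1(id67) recv 41: drop; pos2(id18) recv 67: fwd; pos3(id39) recv 18: drop; pos4(id46) recv 39: drop; pos5(id44) recv 46: fwd; pos6(id28) recv 44: fwd; pos7(id29) recv 28: drop; pos0(id41) recv 29: drop
Round 2: pos3(id39) recv 67: fwd; pos6(id28) recv 46: fwd; pos7(id29) recv 44: fwd
Round 3: pos4(id46) recv 67: fwd; pos7(id29) recv 46: fwd; pos0(id41) recv 44: fwd
Round 4: pos5(id44) recv 67: fwd; pos0(id41) recv 46: fwd; pos1(id67) recv 44: drop
Round 5: pos6(id28) recv 67: fwd; pos1(id67) recv 46: drop
Round 6: pos7(id29) recv 67: fwd
Round 7: pos0(id41) recv 67: fwd
Round 8: pos1(id67) recv 67: ELECTED

Answer: 28,44,46,67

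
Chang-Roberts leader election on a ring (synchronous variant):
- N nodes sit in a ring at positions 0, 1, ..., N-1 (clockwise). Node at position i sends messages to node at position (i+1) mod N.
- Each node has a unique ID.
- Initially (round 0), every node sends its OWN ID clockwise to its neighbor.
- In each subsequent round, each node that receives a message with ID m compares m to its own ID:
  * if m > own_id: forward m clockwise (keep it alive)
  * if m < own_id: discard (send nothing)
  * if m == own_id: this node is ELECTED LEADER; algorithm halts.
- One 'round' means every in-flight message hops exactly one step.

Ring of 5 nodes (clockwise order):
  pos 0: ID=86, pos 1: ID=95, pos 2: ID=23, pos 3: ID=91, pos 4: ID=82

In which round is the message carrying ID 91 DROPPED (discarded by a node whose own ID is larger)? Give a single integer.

Round 1: pos1(id95) recv 86: drop; pos2(id23) recv 95: fwd; pos3(id91) recv 23: drop; pos4(id82) recv 91: fwd; pos0(id86) recv 82: drop
Round 2: pos3(id91) recv 95: fwd; pos0(id86) recv 91: fwd
Round 3: pos4(id82) recv 95: fwd; pos1(id95) recv 91: drop
Round 4: pos0(id86) recv 95: fwd
Round 5: pos1(id95) recv 95: ELECTED
Message ID 91 originates at pos 3; dropped at pos 1 in round 3

Answer: 3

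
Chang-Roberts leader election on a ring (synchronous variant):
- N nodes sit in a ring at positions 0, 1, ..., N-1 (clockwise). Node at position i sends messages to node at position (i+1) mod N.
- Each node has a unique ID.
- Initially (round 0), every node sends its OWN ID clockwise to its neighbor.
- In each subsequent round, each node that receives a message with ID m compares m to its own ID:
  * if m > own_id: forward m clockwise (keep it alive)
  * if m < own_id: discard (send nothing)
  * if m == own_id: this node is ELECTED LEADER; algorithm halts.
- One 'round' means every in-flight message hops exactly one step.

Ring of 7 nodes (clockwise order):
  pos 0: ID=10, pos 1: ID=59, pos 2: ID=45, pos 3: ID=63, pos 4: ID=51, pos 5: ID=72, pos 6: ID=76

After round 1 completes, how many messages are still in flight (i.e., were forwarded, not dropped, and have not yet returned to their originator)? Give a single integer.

Round 1: pos1(id59) recv 10: drop; pos2(id45) recv 59: fwd; pos3(id63) recv 45: drop; pos4(id51) recv 63: fwd; pos5(id72) recv 51: drop; pos6(id76) recv 72: drop; pos0(id10) recv 76: fwd
After round 1: 3 messages still in flight

Answer: 3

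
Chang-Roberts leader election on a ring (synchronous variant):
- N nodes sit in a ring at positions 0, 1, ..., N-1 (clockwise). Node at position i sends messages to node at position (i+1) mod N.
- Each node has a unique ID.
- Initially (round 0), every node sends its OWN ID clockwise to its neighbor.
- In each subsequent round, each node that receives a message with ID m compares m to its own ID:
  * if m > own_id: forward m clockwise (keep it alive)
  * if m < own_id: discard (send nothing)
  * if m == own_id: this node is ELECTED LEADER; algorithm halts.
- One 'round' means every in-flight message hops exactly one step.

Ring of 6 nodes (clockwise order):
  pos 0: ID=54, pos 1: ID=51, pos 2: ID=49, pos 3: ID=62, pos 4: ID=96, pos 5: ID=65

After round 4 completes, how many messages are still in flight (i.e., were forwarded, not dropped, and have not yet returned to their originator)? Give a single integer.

Answer: 2

Derivation:
Round 1: pos1(id51) recv 54: fwd; pos2(id49) recv 51: fwd; pos3(id62) recv 49: drop; pos4(id96) recv 62: drop; pos5(id65) recv 96: fwd; pos0(id54) recv 65: fwd
Round 2: pos2(id49) recv 54: fwd; pos3(id62) recv 51: drop; pos0(id54) recv 96: fwd; pos1(id51) recv 65: fwd
Round 3: pos3(id62) recv 54: drop; pos1(id51) recv 96: fwd; pos2(id49) recv 65: fwd
Round 4: pos2(id49) recv 96: fwd; pos3(id62) recv 65: fwd
After round 4: 2 messages still in flight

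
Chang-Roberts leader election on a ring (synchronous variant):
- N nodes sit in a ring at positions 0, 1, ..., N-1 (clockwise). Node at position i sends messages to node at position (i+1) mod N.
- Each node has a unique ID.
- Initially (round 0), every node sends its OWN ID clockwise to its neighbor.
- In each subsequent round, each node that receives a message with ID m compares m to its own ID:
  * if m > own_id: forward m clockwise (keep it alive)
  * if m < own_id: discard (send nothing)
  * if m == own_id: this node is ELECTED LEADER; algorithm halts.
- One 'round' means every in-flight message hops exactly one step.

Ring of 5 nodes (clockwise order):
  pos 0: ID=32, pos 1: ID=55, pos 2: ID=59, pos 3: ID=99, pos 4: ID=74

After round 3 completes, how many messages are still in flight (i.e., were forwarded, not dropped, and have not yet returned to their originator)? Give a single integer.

Answer: 2

Derivation:
Round 1: pos1(id55) recv 32: drop; pos2(id59) recv 55: drop; pos3(id99) recv 59: drop; pos4(id74) recv 99: fwd; pos0(id32) recv 74: fwd
Round 2: pos0(id32) recv 99: fwd; pos1(id55) recv 74: fwd
Round 3: pos1(id55) recv 99: fwd; pos2(id59) recv 74: fwd
After round 3: 2 messages still in flight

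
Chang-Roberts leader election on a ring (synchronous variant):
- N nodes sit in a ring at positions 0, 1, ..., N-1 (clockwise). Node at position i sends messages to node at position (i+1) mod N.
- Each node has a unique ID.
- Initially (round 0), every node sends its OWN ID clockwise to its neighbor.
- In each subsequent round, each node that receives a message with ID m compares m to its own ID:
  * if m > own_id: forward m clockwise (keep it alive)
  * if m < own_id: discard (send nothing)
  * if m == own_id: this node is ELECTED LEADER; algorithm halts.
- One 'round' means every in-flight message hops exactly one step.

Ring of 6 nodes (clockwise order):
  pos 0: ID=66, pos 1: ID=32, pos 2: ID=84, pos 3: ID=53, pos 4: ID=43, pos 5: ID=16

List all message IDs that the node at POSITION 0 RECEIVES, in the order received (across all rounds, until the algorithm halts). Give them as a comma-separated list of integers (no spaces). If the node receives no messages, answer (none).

Round 1: pos1(id32) recv 66: fwd; pos2(id84) recv 32: drop; pos3(id53) recv 84: fwd; pos4(id43) recv 53: fwd; pos5(id16) recv 43: fwd; pos0(id66) recv 16: drop
Round 2: pos2(id84) recv 66: drop; pos4(id43) recv 84: fwd; pos5(id16) recv 53: fwd; pos0(id66) recv 43: drop
Round 3: pos5(id16) recv 84: fwd; pos0(id66) recv 53: drop
Round 4: pos0(id66) recv 84: fwd
Round 5: pos1(id32) recv 84: fwd
Round 6: pos2(id84) recv 84: ELECTED

Answer: 16,43,53,84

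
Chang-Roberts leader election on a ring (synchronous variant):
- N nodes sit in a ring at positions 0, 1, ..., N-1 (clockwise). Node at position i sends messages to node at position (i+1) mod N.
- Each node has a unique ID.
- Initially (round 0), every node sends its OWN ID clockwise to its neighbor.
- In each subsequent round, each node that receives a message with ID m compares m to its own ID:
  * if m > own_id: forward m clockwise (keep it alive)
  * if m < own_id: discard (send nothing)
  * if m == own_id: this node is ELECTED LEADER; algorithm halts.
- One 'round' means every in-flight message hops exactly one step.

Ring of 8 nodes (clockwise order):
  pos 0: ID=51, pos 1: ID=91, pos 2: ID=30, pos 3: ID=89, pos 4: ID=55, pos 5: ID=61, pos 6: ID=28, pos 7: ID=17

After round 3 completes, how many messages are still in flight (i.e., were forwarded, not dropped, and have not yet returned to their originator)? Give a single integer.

Answer: 3

Derivation:
Round 1: pos1(id91) recv 51: drop; pos2(id30) recv 91: fwd; pos3(id89) recv 30: drop; pos4(id55) recv 89: fwd; pos5(id61) recv 55: drop; pos6(id28) recv 61: fwd; pos7(id17) recv 28: fwd; pos0(id51) recv 17: drop
Round 2: pos3(id89) recv 91: fwd; pos5(id61) recv 89: fwd; pos7(id17) recv 61: fwd; pos0(id51) recv 28: drop
Round 3: pos4(id55) recv 91: fwd; pos6(id28) recv 89: fwd; pos0(id51) recv 61: fwd
After round 3: 3 messages still in flight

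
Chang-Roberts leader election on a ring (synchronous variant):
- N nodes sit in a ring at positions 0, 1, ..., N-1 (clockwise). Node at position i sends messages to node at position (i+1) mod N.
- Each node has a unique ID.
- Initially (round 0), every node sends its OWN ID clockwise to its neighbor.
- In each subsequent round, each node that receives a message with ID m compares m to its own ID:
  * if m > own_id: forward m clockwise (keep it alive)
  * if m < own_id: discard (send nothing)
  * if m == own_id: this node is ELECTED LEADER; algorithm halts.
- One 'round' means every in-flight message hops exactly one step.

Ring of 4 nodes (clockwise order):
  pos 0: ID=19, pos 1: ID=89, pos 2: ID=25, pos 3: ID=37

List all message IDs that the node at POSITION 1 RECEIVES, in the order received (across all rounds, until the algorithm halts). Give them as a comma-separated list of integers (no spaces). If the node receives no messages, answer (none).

Round 1: pos1(id89) recv 19: drop; pos2(id25) recv 89: fwd; pos3(id37) recv 25: drop; pos0(id19) recv 37: fwd
Round 2: pos3(id37) recv 89: fwd; pos1(id89) recv 37: drop
Round 3: pos0(id19) recv 89: fwd
Round 4: pos1(id89) recv 89: ELECTED

Answer: 19,37,89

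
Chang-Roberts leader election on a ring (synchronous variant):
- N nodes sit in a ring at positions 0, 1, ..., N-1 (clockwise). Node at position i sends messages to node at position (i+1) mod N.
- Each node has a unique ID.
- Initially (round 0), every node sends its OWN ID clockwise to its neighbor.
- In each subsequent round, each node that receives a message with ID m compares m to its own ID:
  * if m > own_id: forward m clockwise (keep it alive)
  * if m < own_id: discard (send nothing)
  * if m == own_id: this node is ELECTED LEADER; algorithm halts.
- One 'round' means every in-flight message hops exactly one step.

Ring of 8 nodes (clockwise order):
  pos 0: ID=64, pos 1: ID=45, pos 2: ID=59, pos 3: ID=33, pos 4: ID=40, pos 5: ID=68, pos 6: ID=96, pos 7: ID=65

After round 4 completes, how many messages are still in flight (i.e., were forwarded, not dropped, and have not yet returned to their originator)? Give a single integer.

Answer: 3

Derivation:
Round 1: pos1(id45) recv 64: fwd; pos2(id59) recv 45: drop; pos3(id33) recv 59: fwd; pos4(id40) recv 33: drop; pos5(id68) recv 40: drop; pos6(id96) recv 68: drop; pos7(id65) recv 96: fwd; pos0(id64) recv 65: fwd
Round 2: pos2(id59) recv 64: fwd; pos4(id40) recv 59: fwd; pos0(id64) recv 96: fwd; pos1(id45) recv 65: fwd
Round 3: pos3(id33) recv 64: fwd; pos5(id68) recv 59: drop; pos1(id45) recv 96: fwd; pos2(id59) recv 65: fwd
Round 4: pos4(id40) recv 64: fwd; pos2(id59) recv 96: fwd; pos3(id33) recv 65: fwd
After round 4: 3 messages still in flight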